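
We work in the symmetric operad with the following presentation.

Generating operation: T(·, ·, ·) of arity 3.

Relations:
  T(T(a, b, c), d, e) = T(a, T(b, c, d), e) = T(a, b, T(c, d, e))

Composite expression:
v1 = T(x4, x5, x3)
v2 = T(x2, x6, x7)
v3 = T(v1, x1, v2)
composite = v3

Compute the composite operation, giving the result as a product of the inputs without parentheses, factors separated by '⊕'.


x4 ⊕ x5 ⊕ x3 ⊕ x1 ⊕ x2 ⊕ x6 ⊕ x7


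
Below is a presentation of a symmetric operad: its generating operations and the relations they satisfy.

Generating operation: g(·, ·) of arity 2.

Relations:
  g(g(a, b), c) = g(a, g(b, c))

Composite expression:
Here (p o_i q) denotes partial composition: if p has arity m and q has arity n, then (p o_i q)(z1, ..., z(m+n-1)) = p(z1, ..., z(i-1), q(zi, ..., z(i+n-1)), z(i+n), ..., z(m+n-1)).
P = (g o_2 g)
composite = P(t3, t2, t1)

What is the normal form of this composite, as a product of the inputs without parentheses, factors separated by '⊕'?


t3 ⊕ t2 ⊕ t1


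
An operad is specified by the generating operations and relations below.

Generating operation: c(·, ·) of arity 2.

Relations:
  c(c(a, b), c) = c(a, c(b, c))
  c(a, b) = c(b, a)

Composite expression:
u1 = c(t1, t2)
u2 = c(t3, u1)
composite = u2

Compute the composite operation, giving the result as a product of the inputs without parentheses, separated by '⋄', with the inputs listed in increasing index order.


t1 ⋄ t2 ⋄ t3

With c associative and commutative, the t-input set is all that matters.
c(t1, t2) reduces to t1 ⋄ t2
c(t3, c(t1, t2)) reduces to t3 ⋄ t1 ⋄ t2
reordering the factors by index: t1 ⋄ t2 ⋄ t3


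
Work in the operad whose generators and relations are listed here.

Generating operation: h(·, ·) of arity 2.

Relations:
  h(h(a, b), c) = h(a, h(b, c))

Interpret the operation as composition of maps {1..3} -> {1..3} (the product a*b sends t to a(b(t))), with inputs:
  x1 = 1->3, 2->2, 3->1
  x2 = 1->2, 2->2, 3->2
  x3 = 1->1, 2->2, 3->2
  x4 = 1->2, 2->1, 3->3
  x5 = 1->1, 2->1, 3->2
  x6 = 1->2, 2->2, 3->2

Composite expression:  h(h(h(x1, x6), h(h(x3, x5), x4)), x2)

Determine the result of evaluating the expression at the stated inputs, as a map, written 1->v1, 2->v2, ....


1->2, 2->2, 3->2


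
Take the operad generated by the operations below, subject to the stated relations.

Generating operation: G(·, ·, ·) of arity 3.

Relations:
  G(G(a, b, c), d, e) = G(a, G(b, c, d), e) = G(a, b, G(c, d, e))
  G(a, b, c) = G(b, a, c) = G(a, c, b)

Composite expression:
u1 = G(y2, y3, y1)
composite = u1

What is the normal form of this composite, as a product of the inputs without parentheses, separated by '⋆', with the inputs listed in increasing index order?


Shape and order are irrelevant to G; the y-input set decides.
G(y2, y3, y1) flattens to y2 ⋆ y3 ⋆ y1
commutativity sorts the factors: y1 ⋆ y2 ⋆ y3

y1 ⋆ y2 ⋆ y3


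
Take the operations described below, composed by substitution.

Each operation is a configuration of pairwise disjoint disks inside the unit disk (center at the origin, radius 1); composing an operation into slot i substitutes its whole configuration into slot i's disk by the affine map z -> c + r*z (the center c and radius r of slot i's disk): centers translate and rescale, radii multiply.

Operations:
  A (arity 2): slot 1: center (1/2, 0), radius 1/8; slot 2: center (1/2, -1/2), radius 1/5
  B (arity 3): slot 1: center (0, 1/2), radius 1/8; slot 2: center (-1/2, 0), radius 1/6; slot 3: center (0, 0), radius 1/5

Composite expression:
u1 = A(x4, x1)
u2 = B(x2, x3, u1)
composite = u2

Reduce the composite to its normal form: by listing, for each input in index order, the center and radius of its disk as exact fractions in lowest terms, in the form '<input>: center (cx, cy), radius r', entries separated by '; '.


x1: center (1/10, -1/10), radius 1/25; x2: center (0, 1/2), radius 1/8; x3: center (-1/2, 0), radius 1/6; x4: center (1/10, 0), radius 1/40

Below B, radii multiply path by path; the x-disk centers shift.
for x2, the 1-step affine chain lands on center (0, 1/2), radius 1/8
for x3, the 1-step affine chain lands on center (-1/2, 0), radius 1/6
for x4, the 2-step affine chain lands on center (1/10, 0), radius 1/40
for x1, the 2-step affine chain lands on center (1/10, -1/10), radius 1/25


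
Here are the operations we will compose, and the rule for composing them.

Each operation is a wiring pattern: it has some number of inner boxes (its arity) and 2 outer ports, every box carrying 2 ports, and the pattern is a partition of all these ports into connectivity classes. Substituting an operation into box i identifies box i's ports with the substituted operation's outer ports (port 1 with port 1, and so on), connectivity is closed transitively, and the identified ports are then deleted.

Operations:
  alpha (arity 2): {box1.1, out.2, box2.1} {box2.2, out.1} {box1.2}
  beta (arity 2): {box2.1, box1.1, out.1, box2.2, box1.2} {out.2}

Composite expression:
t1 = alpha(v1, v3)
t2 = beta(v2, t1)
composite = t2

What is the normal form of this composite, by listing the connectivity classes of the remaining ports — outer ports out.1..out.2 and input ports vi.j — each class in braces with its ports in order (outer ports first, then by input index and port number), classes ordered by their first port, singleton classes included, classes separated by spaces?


{out.1, v1.1, v2.1, v2.2, v3.1, v3.2} {out.2} {v1.2}

After gluing at beta, chains via deleted ports link the v-ports.
stage alpha: inputs (v1, v3), connectivity {out.1, v3.2} {out.2, v1.1, v3.1} {v1.2}, out.j its boundary
stage beta: inputs (v2, v1, v3), connectivity {out.1, v1.1, v2.1, v2.2, v3.1, v3.2} {out.2} {v1.2}, out.j its boundary


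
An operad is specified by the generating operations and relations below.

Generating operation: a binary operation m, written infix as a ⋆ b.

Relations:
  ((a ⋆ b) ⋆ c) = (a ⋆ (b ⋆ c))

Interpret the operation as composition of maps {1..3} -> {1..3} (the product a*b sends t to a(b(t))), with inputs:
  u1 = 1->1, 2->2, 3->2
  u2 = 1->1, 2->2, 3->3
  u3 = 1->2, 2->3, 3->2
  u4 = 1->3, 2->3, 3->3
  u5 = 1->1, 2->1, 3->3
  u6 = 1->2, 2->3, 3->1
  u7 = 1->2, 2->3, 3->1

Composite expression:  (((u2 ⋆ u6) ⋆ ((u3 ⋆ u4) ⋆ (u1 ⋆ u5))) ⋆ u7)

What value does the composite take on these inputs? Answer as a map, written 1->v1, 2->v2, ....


1->3, 2->3, 3->3

(u2 ⋆ u6) = 1->2, 2->3, 3->1
(u3 ⋆ u4) = 1->2, 2->2, 3->2
(u1 ⋆ u5) = 1->1, 2->1, 3->2
((u3 ⋆ u4) ⋆ (u1 ⋆ u5)) = 1->2, 2->2, 3->2
((u2 ⋆ u6) ⋆ ((u3 ⋆ u4) ⋆ (u1 ⋆ u5))) = 1->3, 2->3, 3->3
(((u2 ⋆ u6) ⋆ ((u3 ⋆ u4) ⋆ (u1 ⋆ u5))) ⋆ u7) = 1->3, 2->3, 3->3


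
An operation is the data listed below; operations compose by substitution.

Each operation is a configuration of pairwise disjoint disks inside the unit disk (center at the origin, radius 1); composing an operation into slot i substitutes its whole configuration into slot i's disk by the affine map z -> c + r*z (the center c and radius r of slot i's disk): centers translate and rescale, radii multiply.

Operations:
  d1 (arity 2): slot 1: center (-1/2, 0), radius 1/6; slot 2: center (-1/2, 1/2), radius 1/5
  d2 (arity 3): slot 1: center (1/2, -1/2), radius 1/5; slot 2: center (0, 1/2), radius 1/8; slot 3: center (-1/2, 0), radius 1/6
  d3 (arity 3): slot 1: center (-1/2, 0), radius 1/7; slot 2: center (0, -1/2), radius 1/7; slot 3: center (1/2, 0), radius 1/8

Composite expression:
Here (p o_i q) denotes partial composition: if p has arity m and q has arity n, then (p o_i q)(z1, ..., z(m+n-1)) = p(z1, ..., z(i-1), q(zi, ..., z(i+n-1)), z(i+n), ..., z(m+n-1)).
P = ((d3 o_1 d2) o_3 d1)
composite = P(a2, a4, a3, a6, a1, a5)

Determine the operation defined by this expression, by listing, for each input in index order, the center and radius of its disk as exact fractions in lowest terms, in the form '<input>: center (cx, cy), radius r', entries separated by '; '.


a1: center (0, -1/2), radius 1/7; a2: center (-3/7, -1/14), radius 1/35; a3: center (-7/12, 0), radius 1/252; a4: center (-1/2, 1/14), radius 1/56; a5: center (1/2, 0), radius 1/8; a6: center (-7/12, 1/84), radius 1/210

Nesting under d3 composes maps z -> c + r*z down each a-path.
tracing a2 down its 2-map path: center (-3/7, -1/14), radius 1/35
tracing a4 down its 2-map path: center (-1/2, 1/14), radius 1/56
tracing a3 down its 3-map path: center (-7/12, 0), radius 1/252
tracing a6 down its 3-map path: center (-7/12, 1/84), radius 1/210
tracing a1 down its 1-map path: center (0, -1/2), radius 1/7
tracing a5 down its 1-map path: center (1/2, 0), radius 1/8


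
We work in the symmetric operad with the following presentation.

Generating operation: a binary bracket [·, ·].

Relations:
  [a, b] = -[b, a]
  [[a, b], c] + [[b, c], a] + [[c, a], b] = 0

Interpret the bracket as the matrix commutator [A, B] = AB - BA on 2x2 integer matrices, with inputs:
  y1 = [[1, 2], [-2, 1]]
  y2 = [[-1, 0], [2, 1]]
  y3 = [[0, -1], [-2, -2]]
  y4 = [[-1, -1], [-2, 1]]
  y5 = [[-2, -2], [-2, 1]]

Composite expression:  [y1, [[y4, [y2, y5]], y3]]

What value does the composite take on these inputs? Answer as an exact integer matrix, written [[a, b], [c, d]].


[y2, y5] = [[4, 4], [-10, -4]]
[y4, [y2, y5]] = [[18, 0], [-36, -18]]
[[y4, [y2, y5]], y3] = [[-36, -36], [0, 36]]
[y1, [[y4, [y2, y5]], y3]] = [[-72, 144], [144, 72]]

[[-72, 144], [144, 72]]


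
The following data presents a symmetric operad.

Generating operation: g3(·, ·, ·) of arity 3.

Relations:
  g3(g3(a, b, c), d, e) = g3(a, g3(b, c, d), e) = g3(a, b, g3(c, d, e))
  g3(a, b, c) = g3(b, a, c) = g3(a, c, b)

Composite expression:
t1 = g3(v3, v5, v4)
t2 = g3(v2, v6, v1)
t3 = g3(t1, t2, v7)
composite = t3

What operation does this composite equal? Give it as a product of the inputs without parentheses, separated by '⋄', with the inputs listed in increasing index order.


v1 ⋄ v2 ⋄ v3 ⋄ v4 ⋄ v5 ⋄ v6 ⋄ v7

With g3 associative and commutative, the v-input set is all that matters.
g3(v3, v5, v4) reduces to v3 ⋄ v5 ⋄ v4
g3(v2, v6, v1) reduces to v2 ⋄ v6 ⋄ v1
g3(g3(v3, v5, v4), g3(v2, v6, v1), v7) reduces to v3 ⋄ v5 ⋄ v4 ⋄ v2 ⋄ v6 ⋄ v1 ⋄ v7
commutativity sorts the factors: v1 ⋄ v2 ⋄ v3 ⋄ v4 ⋄ v5 ⋄ v6 ⋄ v7


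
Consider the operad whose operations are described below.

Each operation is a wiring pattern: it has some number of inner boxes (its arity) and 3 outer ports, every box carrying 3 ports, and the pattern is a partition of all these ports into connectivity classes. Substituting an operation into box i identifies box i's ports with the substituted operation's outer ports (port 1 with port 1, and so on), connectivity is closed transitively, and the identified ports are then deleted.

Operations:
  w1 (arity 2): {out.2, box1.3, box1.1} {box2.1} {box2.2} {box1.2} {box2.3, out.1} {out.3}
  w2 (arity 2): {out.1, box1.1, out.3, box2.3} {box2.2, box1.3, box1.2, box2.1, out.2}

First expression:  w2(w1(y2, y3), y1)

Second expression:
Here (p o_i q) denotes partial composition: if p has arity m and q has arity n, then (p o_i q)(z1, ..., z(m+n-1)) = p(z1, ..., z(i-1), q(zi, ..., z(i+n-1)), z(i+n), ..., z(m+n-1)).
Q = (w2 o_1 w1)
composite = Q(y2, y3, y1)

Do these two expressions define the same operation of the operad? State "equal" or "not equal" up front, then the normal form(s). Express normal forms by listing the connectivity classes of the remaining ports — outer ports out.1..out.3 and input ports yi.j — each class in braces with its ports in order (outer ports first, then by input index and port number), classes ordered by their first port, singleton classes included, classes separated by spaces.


equal — both sides give {out.1, out.3, y1.3, y3.3} {out.2, y1.1, y1.2, y2.1, y2.3} {y2.2} {y3.1} {y3.2}

In normal form, the first expression is {out.1, out.3, y1.3, y3.3} {out.2, y1.1, y1.2, y2.1, y2.3} {y2.2} {y3.1} {y3.2}
In normal form, the second expression is {out.1, out.3, y1.3, y3.3} {out.2, y1.1, y1.2, y2.1, y2.3} {y2.2} {y3.1} {y3.2}
The normal forms match — equal.


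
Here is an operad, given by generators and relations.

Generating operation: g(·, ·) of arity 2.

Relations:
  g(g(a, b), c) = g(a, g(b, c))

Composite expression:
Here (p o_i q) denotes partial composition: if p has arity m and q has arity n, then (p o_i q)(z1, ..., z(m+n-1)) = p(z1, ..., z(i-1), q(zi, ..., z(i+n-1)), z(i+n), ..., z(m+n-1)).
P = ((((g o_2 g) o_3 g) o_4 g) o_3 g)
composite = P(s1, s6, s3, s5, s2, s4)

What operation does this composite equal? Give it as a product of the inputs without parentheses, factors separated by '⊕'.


s1 ⊕ s6 ⊕ s3 ⊕ s5 ⊕ s2 ⊕ s4

Under associativity of g, the answer is the s's in reading order.
g(s3, s5) flattens to s3 ⊕ s5
g(s2, s4) flattens to s2 ⊕ s4
g(g(s3, s5), g(s2, s4)) flattens to s3 ⊕ s5 ⊕ s2 ⊕ s4
g(s6, g(g(s3, s5), g(s2, s4))) flattens to s6 ⊕ s3 ⊕ s5 ⊕ s2 ⊕ s4
g(s1, g(s6, g(g(s3, s5), g(s2, s4)))) flattens to s1 ⊕ s6 ⊕ s3 ⊕ s5 ⊕ s2 ⊕ s4


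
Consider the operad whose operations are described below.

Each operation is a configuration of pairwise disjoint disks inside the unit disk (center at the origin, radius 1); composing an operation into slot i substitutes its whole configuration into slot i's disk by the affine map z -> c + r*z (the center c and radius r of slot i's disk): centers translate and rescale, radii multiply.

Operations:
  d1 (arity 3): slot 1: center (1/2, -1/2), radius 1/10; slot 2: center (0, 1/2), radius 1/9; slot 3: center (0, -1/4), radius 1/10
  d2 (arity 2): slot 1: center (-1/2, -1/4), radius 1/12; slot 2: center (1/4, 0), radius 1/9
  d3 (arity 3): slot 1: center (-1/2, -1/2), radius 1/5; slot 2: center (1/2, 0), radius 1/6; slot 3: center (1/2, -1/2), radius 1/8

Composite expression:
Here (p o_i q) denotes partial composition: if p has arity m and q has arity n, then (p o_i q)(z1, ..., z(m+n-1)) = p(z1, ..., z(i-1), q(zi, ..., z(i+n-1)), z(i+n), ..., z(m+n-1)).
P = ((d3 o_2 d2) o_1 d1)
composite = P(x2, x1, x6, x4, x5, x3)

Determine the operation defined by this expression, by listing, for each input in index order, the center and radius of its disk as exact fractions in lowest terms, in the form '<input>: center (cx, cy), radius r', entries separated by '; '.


x1: center (-1/2, -2/5), radius 1/45; x2: center (-2/5, -3/5), radius 1/50; x3: center (1/2, -1/2), radius 1/8; x4: center (5/12, -1/24), radius 1/72; x5: center (13/24, 0), radius 1/54; x6: center (-1/2, -11/20), radius 1/50

Follow each x-input down from d3: c' goes to c + r*c', radius to r*r'.
x2 passes through 2 substitutions, ending at center (-2/5, -3/5), radius 1/50
x1 passes through 2 substitutions, ending at center (-1/2, -2/5), radius 1/45
x6 passes through 2 substitutions, ending at center (-1/2, -11/20), radius 1/50
x4 passes through 2 substitutions, ending at center (5/12, -1/24), radius 1/72
x5 passes through 2 substitutions, ending at center (13/24, 0), radius 1/54
x3 passes through 1 substitution, ending at center (1/2, -1/2), radius 1/8


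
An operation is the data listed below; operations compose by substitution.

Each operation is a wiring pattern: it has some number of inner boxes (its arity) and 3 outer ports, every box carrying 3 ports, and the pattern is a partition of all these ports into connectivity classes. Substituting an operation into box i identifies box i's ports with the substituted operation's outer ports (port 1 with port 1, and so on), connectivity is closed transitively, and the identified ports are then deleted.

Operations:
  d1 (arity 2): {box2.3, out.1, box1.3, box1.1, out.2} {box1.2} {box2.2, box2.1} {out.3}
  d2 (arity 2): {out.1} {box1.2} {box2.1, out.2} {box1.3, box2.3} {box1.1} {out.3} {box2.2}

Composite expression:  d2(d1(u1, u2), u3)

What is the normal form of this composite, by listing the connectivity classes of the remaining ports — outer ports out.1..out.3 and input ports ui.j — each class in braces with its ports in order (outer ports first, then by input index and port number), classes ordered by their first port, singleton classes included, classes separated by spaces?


{out.1} {out.2, u3.1} {out.3} {u1.1, u1.3, u2.3} {u1.2} {u2.1, u2.2} {u3.2} {u3.3}

Two ports join when wires chain via d2-identified ports.
stage d1: inputs (u1, u2), connectivity {out.1, out.2, u1.1, u1.3, u2.3} {out.3} {u1.2} {u2.1, u2.2}, out.j its boundary
stage d2: inputs (u1, u2, u3), connectivity {out.1} {out.2, u3.1} {out.3} {u1.1, u1.3, u2.3} {u1.2} {u2.1, u2.2} {u3.2} {u3.3}, out.j its boundary


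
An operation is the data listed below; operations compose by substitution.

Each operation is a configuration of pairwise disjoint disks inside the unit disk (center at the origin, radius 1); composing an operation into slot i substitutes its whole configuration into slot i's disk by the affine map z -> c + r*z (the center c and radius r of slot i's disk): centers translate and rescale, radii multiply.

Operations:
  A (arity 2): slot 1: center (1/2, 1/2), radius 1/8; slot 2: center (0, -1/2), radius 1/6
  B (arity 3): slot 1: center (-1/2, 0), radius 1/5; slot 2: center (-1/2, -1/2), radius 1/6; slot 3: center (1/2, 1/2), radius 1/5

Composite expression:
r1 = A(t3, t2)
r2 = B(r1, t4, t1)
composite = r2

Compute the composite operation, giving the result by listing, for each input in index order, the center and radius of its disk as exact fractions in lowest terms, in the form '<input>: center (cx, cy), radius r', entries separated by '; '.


Below B, radii multiply path by path; the t-disk centers shift.
t3: after 2 affine steps, its disk has center (-2/5, 1/10), radius 1/40
t2: after 2 affine steps, its disk has center (-1/2, -1/10), radius 1/30
t4: after 1 affine step, its disk has center (-1/2, -1/2), radius 1/6
t1: after 1 affine step, its disk has center (1/2, 1/2), radius 1/5

t1: center (1/2, 1/2), radius 1/5; t2: center (-1/2, -1/10), radius 1/30; t3: center (-2/5, 1/10), radius 1/40; t4: center (-1/2, -1/2), radius 1/6


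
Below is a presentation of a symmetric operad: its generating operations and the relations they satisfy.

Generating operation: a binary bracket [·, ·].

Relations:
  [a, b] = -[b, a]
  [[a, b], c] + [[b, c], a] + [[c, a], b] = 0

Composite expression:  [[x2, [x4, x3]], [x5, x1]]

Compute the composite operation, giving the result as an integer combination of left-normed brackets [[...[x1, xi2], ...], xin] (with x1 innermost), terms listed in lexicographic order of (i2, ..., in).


-[[[[x1, x5], x2], x3], x4] + [[[[x1, x5], x2], x4], x3] + [[[[x1, x5], x3], x4], x2] - [[[[x1, x5], x4], x3], x2]


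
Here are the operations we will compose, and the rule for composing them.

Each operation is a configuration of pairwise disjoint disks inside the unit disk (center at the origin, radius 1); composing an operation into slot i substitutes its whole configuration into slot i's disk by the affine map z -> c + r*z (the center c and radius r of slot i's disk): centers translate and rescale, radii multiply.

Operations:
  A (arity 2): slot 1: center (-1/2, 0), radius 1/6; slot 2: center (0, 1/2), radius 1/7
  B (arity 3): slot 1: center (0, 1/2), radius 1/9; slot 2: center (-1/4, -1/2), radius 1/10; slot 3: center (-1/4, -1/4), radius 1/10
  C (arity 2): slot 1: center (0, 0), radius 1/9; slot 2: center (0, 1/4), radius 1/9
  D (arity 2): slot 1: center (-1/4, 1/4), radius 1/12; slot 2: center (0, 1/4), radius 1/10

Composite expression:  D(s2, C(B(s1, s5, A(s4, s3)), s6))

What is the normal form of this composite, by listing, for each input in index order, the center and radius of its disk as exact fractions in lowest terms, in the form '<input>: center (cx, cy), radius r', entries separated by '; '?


s1: center (0, 23/90), radius 1/810; s2: center (-1/4, 1/4), radius 1/12; s3: center (-1/360, 223/900), radius 1/6300; s4: center (-1/300, 89/360), radius 1/5400; s5: center (-1/360, 11/45), radius 1/900; s6: center (0, 11/40), radius 1/90

Below D, radii multiply path by path; the s-disk centers shift.
s2: after 1 affine step, its disk has center (-1/4, 1/4), radius 1/12
s1: after 3 affine steps, its disk has center (0, 23/90), radius 1/810
s5: after 3 affine steps, its disk has center (-1/360, 11/45), radius 1/900
s4: after 4 affine steps, its disk has center (-1/300, 89/360), radius 1/5400
s3: after 4 affine steps, its disk has center (-1/360, 223/900), radius 1/6300
s6: after 2 affine steps, its disk has center (0, 11/40), radius 1/90


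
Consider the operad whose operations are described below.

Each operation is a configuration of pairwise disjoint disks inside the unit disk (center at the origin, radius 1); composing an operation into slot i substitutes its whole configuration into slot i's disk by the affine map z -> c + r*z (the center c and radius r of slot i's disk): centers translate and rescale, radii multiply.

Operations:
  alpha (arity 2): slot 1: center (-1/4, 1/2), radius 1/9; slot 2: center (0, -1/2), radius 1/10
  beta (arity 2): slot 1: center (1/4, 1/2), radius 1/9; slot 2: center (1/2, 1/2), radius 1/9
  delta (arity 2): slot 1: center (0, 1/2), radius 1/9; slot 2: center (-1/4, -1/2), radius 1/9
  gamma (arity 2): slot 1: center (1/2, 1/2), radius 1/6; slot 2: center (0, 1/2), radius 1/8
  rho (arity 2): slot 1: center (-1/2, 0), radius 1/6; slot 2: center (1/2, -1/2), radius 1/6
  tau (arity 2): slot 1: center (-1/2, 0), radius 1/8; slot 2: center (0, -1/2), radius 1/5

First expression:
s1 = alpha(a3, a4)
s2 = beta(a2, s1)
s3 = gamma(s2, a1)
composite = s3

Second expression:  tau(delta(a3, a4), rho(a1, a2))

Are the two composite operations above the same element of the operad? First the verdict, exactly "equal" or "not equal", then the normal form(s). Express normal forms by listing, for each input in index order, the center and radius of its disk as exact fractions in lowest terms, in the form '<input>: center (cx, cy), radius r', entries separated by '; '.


not equal: they reduce to a1: center (0, 1/2), radius 1/8; a2: center (13/24, 7/12), radius 1/54; a3: center (125/216, 16/27), radius 1/486; a4: center (7/12, 31/54), radius 1/540 and a1: center (-1/10, -1/2), radius 1/30; a2: center (1/10, -3/5), radius 1/30; a3: center (-1/2, 1/16), radius 1/72; a4: center (-17/32, -1/16), radius 1/72

In normal form, the first expression is a1: center (0, 1/2), radius 1/8; a2: center (13/24, 7/12), radius 1/54; a3: center (125/216, 16/27), radius 1/486; a4: center (7/12, 31/54), radius 1/540
In normal form, the second expression is a1: center (-1/10, -1/2), radius 1/30; a2: center (1/10, -3/5), radius 1/30; a3: center (-1/2, 1/16), radius 1/72; a4: center (-17/32, -1/16), radius 1/72
The forms do not match — not equal.


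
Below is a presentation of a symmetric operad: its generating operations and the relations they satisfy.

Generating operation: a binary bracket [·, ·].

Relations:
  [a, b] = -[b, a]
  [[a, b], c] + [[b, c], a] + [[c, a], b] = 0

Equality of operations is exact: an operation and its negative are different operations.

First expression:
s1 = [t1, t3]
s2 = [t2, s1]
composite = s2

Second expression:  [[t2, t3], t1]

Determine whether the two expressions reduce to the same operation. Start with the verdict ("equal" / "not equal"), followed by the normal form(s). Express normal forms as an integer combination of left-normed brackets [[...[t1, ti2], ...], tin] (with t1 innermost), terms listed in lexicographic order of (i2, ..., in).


not equal; first: -[[t1, t3], t2]; second: -[[t1, t2], t3] + [[t1, t3], t2]

The first composite normalizes to -[[t1, t3], t2]
The second composite normalizes to -[[t1, t2], t3] + [[t1, t3], t2]
They disagree, so not equal.


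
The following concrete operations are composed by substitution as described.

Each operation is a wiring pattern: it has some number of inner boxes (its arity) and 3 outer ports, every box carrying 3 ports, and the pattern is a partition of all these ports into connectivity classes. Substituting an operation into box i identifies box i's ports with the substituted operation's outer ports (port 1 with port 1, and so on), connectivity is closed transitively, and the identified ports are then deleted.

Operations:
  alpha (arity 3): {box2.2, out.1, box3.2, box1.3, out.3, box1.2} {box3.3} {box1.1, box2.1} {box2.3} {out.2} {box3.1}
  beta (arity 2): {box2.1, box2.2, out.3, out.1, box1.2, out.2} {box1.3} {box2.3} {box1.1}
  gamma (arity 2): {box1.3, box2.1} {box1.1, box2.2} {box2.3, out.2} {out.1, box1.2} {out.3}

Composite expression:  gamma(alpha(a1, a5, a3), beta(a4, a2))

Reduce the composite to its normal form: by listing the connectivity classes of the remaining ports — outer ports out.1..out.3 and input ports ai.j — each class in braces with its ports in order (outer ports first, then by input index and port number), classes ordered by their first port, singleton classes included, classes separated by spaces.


{out.1} {out.2, a1.2, a1.3, a2.1, a2.2, a3.2, a4.2, a5.2} {out.3} {a1.1, a5.1} {a2.3} {a3.1} {a3.3} {a4.1} {a4.3} {a5.3}

After gluing at gamma, chains via deleted ports link the a-ports.
through alpha, on inputs (a1, a5, a3): {out.1, out.3, a1.2, a1.3, a3.2, a5.2} {out.2} {a1.1, a5.1} {a3.1} {a3.3} {a5.3} (out.j = stage outer ports)
through beta, on inputs (a4, a2): {out.1, out.2, out.3, a2.1, a2.2, a4.2} {a2.3} {a4.1} {a4.3} (out.j = stage outer ports)
through gamma, on inputs (a1, a5, a3, a4, a2): {out.1} {out.2, a1.2, a1.3, a2.1, a2.2, a3.2, a4.2, a5.2} {out.3} {a1.1, a5.1} {a2.3} {a3.1} {a3.3} {a4.1} {a4.3} {a5.3} (out.j = stage outer ports)


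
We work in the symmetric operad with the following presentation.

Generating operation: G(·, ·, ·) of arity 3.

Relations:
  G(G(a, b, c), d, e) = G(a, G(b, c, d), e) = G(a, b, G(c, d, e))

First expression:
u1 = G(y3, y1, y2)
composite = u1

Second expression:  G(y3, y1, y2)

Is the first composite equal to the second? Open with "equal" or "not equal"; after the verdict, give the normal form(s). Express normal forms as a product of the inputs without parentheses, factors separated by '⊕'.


Reducing the first expression gives y3 ⊕ y1 ⊕ y2
Reducing the second expression gives y3 ⊕ y1 ⊕ y2
One common form — equal.

equal; the common form is y3 ⊕ y1 ⊕ y2


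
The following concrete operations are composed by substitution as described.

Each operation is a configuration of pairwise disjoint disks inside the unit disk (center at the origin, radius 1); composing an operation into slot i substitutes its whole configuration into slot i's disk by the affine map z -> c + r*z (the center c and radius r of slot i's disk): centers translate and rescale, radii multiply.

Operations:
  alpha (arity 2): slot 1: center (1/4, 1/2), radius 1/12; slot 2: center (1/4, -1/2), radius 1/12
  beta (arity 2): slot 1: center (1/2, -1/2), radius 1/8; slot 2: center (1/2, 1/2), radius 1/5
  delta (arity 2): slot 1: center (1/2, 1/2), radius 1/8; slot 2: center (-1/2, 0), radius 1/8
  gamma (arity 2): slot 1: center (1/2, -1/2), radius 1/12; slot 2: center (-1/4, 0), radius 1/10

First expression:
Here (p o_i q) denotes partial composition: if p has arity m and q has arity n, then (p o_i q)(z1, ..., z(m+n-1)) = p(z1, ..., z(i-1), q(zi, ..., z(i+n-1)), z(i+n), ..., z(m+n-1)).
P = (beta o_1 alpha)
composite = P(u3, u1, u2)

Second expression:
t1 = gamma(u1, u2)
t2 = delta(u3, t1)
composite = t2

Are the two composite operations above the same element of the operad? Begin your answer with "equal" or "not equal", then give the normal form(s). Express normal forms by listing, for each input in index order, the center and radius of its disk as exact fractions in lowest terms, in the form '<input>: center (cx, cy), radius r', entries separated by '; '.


The first expression, normalized: u1: center (17/32, -9/16), radius 1/96; u2: center (1/2, 1/2), radius 1/5; u3: center (17/32, -7/16), radius 1/96
The second expression, normalized: u1: center (-7/16, -1/16), radius 1/96; u2: center (-17/32, 0), radius 1/80; u3: center (1/2, 1/2), radius 1/8
Different reductions; not equal.

not equal; the first gives u1: center (17/32, -9/16), radius 1/96; u2: center (1/2, 1/2), radius 1/5; u3: center (17/32, -7/16), radius 1/96 and the second u1: center (-7/16, -1/16), radius 1/96; u2: center (-17/32, 0), radius 1/80; u3: center (1/2, 1/2), radius 1/8


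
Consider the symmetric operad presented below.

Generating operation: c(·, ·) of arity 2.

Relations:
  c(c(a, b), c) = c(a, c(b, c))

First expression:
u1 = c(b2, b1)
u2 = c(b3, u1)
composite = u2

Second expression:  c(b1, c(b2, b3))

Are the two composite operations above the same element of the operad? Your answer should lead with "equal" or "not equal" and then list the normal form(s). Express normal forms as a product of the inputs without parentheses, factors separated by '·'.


not equal; first: b3 · b2 · b1; second: b1 · b2 · b3

The first expression, normalized: b3 · b2 · b1
The second expression, normalized: b1 · b2 · b3
The normal forms differ: not equal.


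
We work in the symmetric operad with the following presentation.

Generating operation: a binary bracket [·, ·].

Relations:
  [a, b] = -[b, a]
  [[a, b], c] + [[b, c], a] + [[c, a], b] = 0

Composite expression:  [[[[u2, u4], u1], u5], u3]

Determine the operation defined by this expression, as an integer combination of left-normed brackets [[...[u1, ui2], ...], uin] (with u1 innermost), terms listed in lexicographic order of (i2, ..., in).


In the tensor algebra, words opening u1 carry the u1-anchored form.
Composite bracket: [[[[u2, u4], u1], u5], u3]
Applying ab - ba throughout gives 16 signed words (2^4 = 16).
Only words starting with u1 matter:
  word u1u2u4u5u3 has sign -1, contributing -[[[[u1, u2], u4], u5], u3]
  word u1u4u2u5u3 has sign +1, contributing +[[[[u1, u4], u2], u5], u3]

-[[[[u1, u2], u4], u5], u3] + [[[[u1, u4], u2], u5], u3]


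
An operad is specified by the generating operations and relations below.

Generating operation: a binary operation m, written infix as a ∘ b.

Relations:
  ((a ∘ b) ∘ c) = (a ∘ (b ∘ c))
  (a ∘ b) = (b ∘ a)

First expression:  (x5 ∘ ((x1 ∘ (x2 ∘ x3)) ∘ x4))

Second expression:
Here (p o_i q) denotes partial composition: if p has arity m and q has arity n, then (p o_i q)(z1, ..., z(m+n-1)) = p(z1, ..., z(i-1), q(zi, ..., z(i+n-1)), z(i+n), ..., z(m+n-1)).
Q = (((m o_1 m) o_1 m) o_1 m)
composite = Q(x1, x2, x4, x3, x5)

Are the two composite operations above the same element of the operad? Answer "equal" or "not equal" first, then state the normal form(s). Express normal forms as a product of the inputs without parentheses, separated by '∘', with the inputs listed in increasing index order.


equal; both compose to x1 ∘ x2 ∘ x3 ∘ x4 ∘ x5

Reducing the first expression gives x1 ∘ x2 ∘ x3 ∘ x4 ∘ x5
Reducing the second expression gives x1 ∘ x2 ∘ x3 ∘ x4 ∘ x5
Both agree, so they are equal.


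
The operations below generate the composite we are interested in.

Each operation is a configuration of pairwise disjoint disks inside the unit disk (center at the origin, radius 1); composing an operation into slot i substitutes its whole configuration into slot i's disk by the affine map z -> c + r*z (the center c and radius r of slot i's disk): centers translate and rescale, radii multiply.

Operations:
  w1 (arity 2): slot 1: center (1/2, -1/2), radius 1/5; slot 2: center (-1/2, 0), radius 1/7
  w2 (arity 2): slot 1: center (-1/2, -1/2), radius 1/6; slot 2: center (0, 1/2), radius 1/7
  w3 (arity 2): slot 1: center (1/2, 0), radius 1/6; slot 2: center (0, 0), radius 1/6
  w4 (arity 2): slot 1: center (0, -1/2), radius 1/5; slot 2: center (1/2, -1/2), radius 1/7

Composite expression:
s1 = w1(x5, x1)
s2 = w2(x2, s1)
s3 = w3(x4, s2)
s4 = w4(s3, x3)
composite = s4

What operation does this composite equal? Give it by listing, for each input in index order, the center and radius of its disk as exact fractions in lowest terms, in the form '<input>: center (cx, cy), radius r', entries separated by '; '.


x1: center (-1/420, -29/60), radius 1/1470; x2: center (-1/60, -31/60), radius 1/180; x3: center (1/2, -1/2), radius 1/7; x4: center (1/10, -1/2), radius 1/30; x5: center (1/420, -17/35), radius 1/1050

Affine substitution under w4: radii multiply and x-centers shift.
for x4, the 2-step affine chain lands on center (1/10, -1/2), radius 1/30
for x2, the 3-step affine chain lands on center (-1/60, -31/60), radius 1/180
for x5, the 4-step affine chain lands on center (1/420, -17/35), radius 1/1050
for x1, the 4-step affine chain lands on center (-1/420, -29/60), radius 1/1470
for x3, the 1-step affine chain lands on center (1/2, -1/2), radius 1/7


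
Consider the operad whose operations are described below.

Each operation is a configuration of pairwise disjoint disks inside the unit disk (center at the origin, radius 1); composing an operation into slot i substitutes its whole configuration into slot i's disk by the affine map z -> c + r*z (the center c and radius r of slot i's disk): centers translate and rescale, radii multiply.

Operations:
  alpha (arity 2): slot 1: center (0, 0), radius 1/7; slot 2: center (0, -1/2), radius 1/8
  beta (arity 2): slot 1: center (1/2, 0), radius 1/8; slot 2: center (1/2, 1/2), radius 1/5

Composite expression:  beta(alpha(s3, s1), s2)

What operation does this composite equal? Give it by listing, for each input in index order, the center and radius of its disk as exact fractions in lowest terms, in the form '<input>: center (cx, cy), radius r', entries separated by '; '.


s1: center (1/2, -1/16), radius 1/64; s2: center (1/2, 1/2), radius 1/5; s3: center (1/2, 0), radius 1/56

Affine substitution under beta: radii multiply and s-centers shift.
tracing s3 down its 2-map path: center (1/2, 0), radius 1/56
tracing s1 down its 2-map path: center (1/2, -1/16), radius 1/64
tracing s2 down its 1-map path: center (1/2, 1/2), radius 1/5


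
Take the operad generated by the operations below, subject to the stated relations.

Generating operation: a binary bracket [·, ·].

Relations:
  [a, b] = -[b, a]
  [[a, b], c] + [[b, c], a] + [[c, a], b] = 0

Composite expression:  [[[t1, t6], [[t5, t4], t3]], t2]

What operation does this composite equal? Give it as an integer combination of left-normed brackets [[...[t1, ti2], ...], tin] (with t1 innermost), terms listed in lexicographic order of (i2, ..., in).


Left-normed coefficients sit on the t1-initial expansion words.
Composite bracket: [[[t1, t6], [[t5, t4], t3]], t2]
The bracket unfolds into 32 signed words via [a, b] = ab - ba (2^5 = 32).
Collect the words opening with t1:
  t1t6t3t4t5t2 appears with sign +1, giving the term +[[[[[t1, t6], t3], t4], t5], t2]
  t1t6t3t5t4t2 appears with sign -1, giving the term -[[[[[t1, t6], t3], t5], t4], t2]
  t1t6t4t5t3t2 appears with sign -1, giving the term -[[[[[t1, t6], t4], t5], t3], t2]
  t1t6t5t4t3t2 appears with sign +1, giving the term +[[[[[t1, t6], t5], t4], t3], t2]

[[[[[t1, t6], t3], t4], t5], t2] - [[[[[t1, t6], t3], t5], t4], t2] - [[[[[t1, t6], t4], t5], t3], t2] + [[[[[t1, t6], t5], t4], t3], t2]


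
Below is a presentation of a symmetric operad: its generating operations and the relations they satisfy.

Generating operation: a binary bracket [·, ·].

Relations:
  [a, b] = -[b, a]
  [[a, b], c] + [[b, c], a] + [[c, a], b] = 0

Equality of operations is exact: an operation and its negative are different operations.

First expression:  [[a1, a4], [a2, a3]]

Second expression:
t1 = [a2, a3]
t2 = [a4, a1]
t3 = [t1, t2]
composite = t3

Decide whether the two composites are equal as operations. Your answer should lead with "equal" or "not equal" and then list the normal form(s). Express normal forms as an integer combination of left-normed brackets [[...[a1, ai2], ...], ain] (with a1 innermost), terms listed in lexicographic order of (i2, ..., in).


equal: each reduces to [[[a1, a4], a2], a3] - [[[a1, a4], a3], a2]

The first composite normalizes to [[[a1, a4], a2], a3] - [[[a1, a4], a3], a2]
The second composite normalizes to [[[a1, a4], a2], a3] - [[[a1, a4], a3], a2]
One common form — equal.


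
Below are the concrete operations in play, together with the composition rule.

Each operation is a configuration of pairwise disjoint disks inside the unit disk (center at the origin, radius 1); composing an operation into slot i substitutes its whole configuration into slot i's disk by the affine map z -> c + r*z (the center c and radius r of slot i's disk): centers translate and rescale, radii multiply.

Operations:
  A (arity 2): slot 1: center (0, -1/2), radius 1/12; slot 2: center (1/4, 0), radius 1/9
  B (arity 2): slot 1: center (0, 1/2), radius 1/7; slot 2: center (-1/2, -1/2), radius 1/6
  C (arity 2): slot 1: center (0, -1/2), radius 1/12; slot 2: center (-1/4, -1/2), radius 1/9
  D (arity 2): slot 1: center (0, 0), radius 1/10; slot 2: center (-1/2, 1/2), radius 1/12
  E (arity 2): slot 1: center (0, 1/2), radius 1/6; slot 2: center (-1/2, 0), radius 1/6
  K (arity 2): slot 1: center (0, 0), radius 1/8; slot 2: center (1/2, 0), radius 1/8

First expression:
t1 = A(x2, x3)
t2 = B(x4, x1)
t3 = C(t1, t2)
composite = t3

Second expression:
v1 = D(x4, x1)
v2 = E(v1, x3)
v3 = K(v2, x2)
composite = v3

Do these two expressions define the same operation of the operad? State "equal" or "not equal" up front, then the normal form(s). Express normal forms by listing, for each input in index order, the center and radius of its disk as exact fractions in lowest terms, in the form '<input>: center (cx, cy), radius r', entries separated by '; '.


not equal; the first gives x1: center (-11/36, -5/9), radius 1/54; x2: center (0, -13/24), radius 1/144; x3: center (1/48, -1/2), radius 1/108; x4: center (-1/4, -4/9), radius 1/63 and the second x1: center (-1/96, 7/96), radius 1/576; x2: center (1/2, 0), radius 1/8; x3: center (-1/16, 0), radius 1/48; x4: center (0, 1/16), radius 1/480

Reducing the first expression gives x1: center (-11/36, -5/9), radius 1/54; x2: center (0, -13/24), radius 1/144; x3: center (1/48, -1/2), radius 1/108; x4: center (-1/4, -4/9), radius 1/63
Reducing the second expression gives x1: center (-1/96, 7/96), radius 1/576; x2: center (1/2, 0), radius 1/8; x3: center (-1/16, 0), radius 1/48; x4: center (0, 1/16), radius 1/480
The forms do not match — not equal.


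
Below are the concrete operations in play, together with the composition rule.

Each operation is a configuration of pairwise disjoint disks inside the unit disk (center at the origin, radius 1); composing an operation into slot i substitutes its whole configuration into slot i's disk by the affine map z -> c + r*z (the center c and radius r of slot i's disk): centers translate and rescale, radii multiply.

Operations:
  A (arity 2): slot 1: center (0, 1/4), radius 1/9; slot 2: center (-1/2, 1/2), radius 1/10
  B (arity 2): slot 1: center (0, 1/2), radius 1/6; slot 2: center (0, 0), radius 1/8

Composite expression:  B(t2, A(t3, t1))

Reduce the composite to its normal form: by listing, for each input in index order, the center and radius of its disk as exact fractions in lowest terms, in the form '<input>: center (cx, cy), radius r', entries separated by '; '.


Follow each t-input down from B: c' goes to c + r*c', radius to r*r'.
t2 passes through 1 substitution, ending at center (0, 1/2), radius 1/6
t3 passes through 2 substitutions, ending at center (0, 1/32), radius 1/72
t1 passes through 2 substitutions, ending at center (-1/16, 1/16), radius 1/80

t1: center (-1/16, 1/16), radius 1/80; t2: center (0, 1/2), radius 1/6; t3: center (0, 1/32), radius 1/72


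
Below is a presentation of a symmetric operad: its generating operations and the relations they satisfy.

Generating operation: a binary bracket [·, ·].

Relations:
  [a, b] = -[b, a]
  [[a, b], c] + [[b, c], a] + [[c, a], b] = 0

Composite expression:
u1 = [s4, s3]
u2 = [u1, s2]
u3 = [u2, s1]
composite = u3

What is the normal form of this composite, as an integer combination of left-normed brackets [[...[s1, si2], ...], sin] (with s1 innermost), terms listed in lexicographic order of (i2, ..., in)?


-[[[s1, s2], s3], s4] + [[[s1, s2], s4], s3] + [[[s1, s3], s4], s2] - [[[s1, s4], s3], s2]

Left-normed coefficients sit on the s1-initial expansion words.
Composite bracket: [[[s4, s3], s2], s1]
Full expansion: 8 signed words from ab - ba (2^3 = 8).
Coefficients come from the s1-initial words:
  word s1s2s3s4 has sign -1, contributing -[[[s1, s2], s3], s4]
  word s1s2s4s3 has sign +1, contributing +[[[s1, s2], s4], s3]
  word s1s3s4s2 has sign +1, contributing +[[[s1, s3], s4], s2]
  word s1s4s3s2 has sign -1, contributing -[[[s1, s4], s3], s2]
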